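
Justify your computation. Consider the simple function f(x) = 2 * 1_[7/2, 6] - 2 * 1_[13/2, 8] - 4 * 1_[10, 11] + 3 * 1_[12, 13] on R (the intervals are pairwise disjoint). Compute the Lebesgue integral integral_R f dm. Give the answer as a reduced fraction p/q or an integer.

For a simple function f = sum_i c_i * 1_{A_i} with disjoint A_i,
  integral f dm = sum_i c_i * m(A_i).
Lengths of the A_i:
  m(A_1) = 6 - 7/2 = 5/2.
  m(A_2) = 8 - 13/2 = 3/2.
  m(A_3) = 11 - 10 = 1.
  m(A_4) = 13 - 12 = 1.
Contributions c_i * m(A_i):
  (2) * (5/2) = 5.
  (-2) * (3/2) = -3.
  (-4) * (1) = -4.
  (3) * (1) = 3.
Total: 5 - 3 - 4 + 3 = 1.

1


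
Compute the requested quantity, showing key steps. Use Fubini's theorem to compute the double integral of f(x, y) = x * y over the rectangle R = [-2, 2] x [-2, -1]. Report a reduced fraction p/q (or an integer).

f(x, y) is a tensor product of a function of x and a function of y, and both factors are bounded continuous (hence Lebesgue integrable) on the rectangle, so Fubini's theorem applies:
  integral_R f d(m x m) = (integral_a1^b1 x dx) * (integral_a2^b2 y dy).
Inner integral in x: integral_{-2}^{2} x dx = (2^2 - (-2)^2)/2
  = 0.
Inner integral in y: integral_{-2}^{-1} y dy = ((-1)^2 - (-2)^2)/2
  = -3/2.
Product: (0) * (-3/2) = 0.

0


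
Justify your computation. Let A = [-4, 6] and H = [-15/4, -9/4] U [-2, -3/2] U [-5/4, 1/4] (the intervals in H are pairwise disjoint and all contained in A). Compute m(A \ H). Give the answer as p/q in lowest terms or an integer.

The ambient interval has length m(A) = 6 - (-4) = 10.
Since the holes are disjoint and sit inside A, by finite additivity
  m(H) = sum_i (b_i - a_i), and m(A \ H) = m(A) - m(H).
Computing the hole measures:
  m(H_1) = -9/4 - (-15/4) = 3/2.
  m(H_2) = -3/2 - (-2) = 1/2.
  m(H_3) = 1/4 - (-5/4) = 3/2.
Summed: m(H) = 3/2 + 1/2 + 3/2 = 7/2.
So m(A \ H) = 10 - 7/2 = 13/2.

13/2


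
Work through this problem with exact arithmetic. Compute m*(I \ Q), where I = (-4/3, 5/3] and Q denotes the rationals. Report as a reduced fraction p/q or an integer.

The interval I = (-4/3, 5/3] has m(I) = 5/3 - (-4/3) = 3 (endpoints are measure-zero, so open/closed/half-open agree). Write I = (I cap Q) u (I \ Q). The rationals in I are countable, so m*(I cap Q) = 0 (cover each rational by intervals whose total length is arbitrarily small). By countable subadditivity m*(I) <= m*(I cap Q) + m*(I \ Q), hence m*(I \ Q) >= m(I) = 3. The reverse inequality m*(I \ Q) <= m*(I) = 3 is trivial since (I \ Q) is a subset of I. Therefore m*(I \ Q) = 3.

3


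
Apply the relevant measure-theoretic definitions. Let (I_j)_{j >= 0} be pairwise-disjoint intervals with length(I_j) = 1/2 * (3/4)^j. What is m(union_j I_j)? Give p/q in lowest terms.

By countable additivity of the Lebesgue measure on pairwise disjoint measurable sets,
  m(union_{j >= 0} I_j) = sum_{j >= 0} m(I_j) = sum_{j >= 0} a * r^j,
  with a = 1/2 and r = 3/4.
Since 0 < r = 3/4 < 1, the geometric series converges:
  sum_{j >= 0} a * r^j = a / (1 - r).
  = 1/2 / (1 - 3/4)
  = 1/2 / (1/4)
  = 2.

2


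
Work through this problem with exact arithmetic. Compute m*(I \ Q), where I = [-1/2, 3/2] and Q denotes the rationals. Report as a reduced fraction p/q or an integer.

The interval I = [-1/2, 3/2] has m(I) = 3/2 - (-1/2) = 2 (endpoints are measure-zero, so open/closed/half-open agree). Write I = (I cap Q) u (I \ Q). The rationals in I are countable, so m*(I cap Q) = 0 (cover each rational by intervals whose total length is arbitrarily small). By countable subadditivity m*(I) <= m*(I cap Q) + m*(I \ Q), hence m*(I \ Q) >= m(I) = 2. The reverse inequality m*(I \ Q) <= m*(I) = 2 is trivial since (I \ Q) is a subset of I. Therefore m*(I \ Q) = 2.

2


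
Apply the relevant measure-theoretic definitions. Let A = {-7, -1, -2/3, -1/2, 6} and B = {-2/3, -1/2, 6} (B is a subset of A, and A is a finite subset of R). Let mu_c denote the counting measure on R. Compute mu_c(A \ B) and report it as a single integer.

Counting measure assigns mu_c(E) = |E| (number of elements) when E is finite. For B subset A, A \ B is the set of elements of A not in B, so |A \ B| = |A| - |B|.
|A| = 5, |B| = 3, so mu_c(A \ B) = 5 - 3 = 2.

2


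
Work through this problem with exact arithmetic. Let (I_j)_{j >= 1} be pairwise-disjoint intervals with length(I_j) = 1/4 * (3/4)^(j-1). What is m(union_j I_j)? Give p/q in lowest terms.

By countable additivity of the Lebesgue measure on pairwise disjoint measurable sets,
  m(union_{j >= 1} I_j) = sum_{j >= 1} m(I_j) = sum_{j >= 1} a * r^(j-1),
  with a = 1/4 and r = 3/4.
Since 0 < r = 3/4 < 1, the geometric series converges:
  sum_{j >= 1} a * r^(j-1) = a / (1 - r).
  = 1/4 / (1 - 3/4)
  = 1/4 / (1/4)
  = 1.

1


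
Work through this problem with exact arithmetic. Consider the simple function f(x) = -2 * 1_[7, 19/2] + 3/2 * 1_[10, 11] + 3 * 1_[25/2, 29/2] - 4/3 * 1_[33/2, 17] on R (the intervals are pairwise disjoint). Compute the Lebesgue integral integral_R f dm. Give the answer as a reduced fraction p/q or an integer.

For a simple function f = sum_i c_i * 1_{A_i} with disjoint A_i,
  integral f dm = sum_i c_i * m(A_i).
Lengths of the A_i:
  m(A_1) = 19/2 - 7 = 5/2.
  m(A_2) = 11 - 10 = 1.
  m(A_3) = 29/2 - 25/2 = 2.
  m(A_4) = 17 - 33/2 = 1/2.
Contributions c_i * m(A_i):
  (-2) * (5/2) = -5.
  (3/2) * (1) = 3/2.
  (3) * (2) = 6.
  (-4/3) * (1/2) = -2/3.
Total: -5 + 3/2 + 6 - 2/3 = 11/6.

11/6


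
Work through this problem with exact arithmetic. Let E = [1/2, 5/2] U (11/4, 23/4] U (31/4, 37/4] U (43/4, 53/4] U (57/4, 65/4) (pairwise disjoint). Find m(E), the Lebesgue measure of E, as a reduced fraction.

For pairwise disjoint intervals, m(union_i I_i) = sum_i m(I_i),
and m is invariant under swapping open/closed endpoints (single points have measure 0).
So m(E) = sum_i (b_i - a_i).
  I_1 has length 5/2 - 1/2 = 2.
  I_2 has length 23/4 - 11/4 = 3.
  I_3 has length 37/4 - 31/4 = 3/2.
  I_4 has length 53/4 - 43/4 = 5/2.
  I_5 has length 65/4 - 57/4 = 2.
Summing:
  m(E) = 2 + 3 + 3/2 + 5/2 + 2 = 11.

11


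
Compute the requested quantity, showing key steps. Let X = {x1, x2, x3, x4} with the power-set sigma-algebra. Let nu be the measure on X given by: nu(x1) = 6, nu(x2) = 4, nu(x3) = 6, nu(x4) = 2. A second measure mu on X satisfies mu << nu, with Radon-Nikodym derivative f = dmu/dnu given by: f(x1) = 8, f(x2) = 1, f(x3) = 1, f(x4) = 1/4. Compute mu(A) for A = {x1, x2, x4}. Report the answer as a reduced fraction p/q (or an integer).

By the defining property of the Radon-Nikodym derivative, for every measurable set A,
  mu(A) = integral_A f dnu.
Since nu is a discrete measure concentrated on the atoms of X, the integral over A reduces to the sum
  mu(A) = sum_{x in A} f(x) * nu({x}).
Computing each term:
  x1: f(x1) * nu(x1) = 8 * 6 = 48.
  x2: f(x2) * nu(x2) = 1 * 4 = 4.
  x4: f(x4) * nu(x4) = 1/4 * 2 = 1/2.
Summing: mu(A) = 48 + 4 + 1/2 = 105/2.

105/2


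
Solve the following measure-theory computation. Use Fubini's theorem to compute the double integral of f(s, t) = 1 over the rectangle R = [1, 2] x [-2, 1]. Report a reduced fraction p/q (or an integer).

f(s, t) is a tensor product of a function of s and a function of t, and both factors are bounded continuous (hence Lebesgue integrable) on the rectangle, so Fubini's theorem applies:
  integral_R f d(m x m) = (integral_a1^b1 1 ds) * (integral_a2^b2 1 dt).
Inner integral in s: integral_{1}^{2} 1 ds = (2^1 - 1^1)/1
  = 1.
Inner integral in t: integral_{-2}^{1} 1 dt = (1^1 - (-2)^1)/1
  = 3.
Product: (1) * (3) = 3.

3


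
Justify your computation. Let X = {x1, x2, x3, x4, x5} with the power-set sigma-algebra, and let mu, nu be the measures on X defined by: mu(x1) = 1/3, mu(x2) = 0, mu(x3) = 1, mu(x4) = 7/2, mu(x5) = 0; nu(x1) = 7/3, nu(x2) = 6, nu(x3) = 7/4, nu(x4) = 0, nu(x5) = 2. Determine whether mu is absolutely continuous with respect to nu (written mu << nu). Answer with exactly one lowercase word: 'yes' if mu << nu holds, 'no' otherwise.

mu << nu means: every nu-null measurable set is also mu-null; equivalently, for every atom x, if nu({x}) = 0 then mu({x}) = 0.
Checking each atom:
  x1: nu = 7/3 > 0 -> no constraint.
  x2: nu = 6 > 0 -> no constraint.
  x3: nu = 7/4 > 0 -> no constraint.
  x4: nu = 0, mu = 7/2 > 0 -> violates mu << nu.
  x5: nu = 2 > 0 -> no constraint.
The atom(s) x4 violate the condition (nu = 0 but mu > 0). Therefore mu is NOT absolutely continuous w.r.t. nu.

no


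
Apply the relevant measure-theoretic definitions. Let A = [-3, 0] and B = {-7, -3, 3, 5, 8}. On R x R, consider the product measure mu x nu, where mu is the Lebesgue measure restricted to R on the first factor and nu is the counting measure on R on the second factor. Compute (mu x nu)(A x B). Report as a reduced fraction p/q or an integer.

For a measurable rectangle A x B, the product measure satisfies
  (mu x nu)(A x B) = mu(A) * nu(B).
  mu(A) = 3.
  nu(B) = 5.
  (mu x nu)(A x B) = 3 * 5 = 15.

15


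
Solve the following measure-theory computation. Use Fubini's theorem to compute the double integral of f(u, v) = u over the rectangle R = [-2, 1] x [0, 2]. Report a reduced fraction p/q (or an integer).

f(u, v) is a tensor product of a function of u and a function of v, and both factors are bounded continuous (hence Lebesgue integrable) on the rectangle, so Fubini's theorem applies:
  integral_R f d(m x m) = (integral_a1^b1 u du) * (integral_a2^b2 1 dv).
Inner integral in u: integral_{-2}^{1} u du = (1^2 - (-2)^2)/2
  = -3/2.
Inner integral in v: integral_{0}^{2} 1 dv = (2^1 - 0^1)/1
  = 2.
Product: (-3/2) * (2) = -3.

-3


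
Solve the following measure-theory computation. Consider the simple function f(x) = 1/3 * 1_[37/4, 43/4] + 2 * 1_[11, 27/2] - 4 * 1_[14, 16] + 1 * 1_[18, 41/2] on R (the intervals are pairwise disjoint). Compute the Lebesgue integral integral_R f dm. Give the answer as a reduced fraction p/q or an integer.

For a simple function f = sum_i c_i * 1_{A_i} with disjoint A_i,
  integral f dm = sum_i c_i * m(A_i).
Lengths of the A_i:
  m(A_1) = 43/4 - 37/4 = 3/2.
  m(A_2) = 27/2 - 11 = 5/2.
  m(A_3) = 16 - 14 = 2.
  m(A_4) = 41/2 - 18 = 5/2.
Contributions c_i * m(A_i):
  (1/3) * (3/2) = 1/2.
  (2) * (5/2) = 5.
  (-4) * (2) = -8.
  (1) * (5/2) = 5/2.
Total: 1/2 + 5 - 8 + 5/2 = 0.

0


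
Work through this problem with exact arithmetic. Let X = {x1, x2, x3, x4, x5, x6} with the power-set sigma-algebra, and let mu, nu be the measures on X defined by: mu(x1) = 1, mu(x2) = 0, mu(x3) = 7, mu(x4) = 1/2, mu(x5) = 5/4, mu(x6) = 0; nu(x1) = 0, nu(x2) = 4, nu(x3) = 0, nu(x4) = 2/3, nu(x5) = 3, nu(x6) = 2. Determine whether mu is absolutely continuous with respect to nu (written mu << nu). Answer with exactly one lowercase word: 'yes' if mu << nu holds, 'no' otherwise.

mu << nu means: every nu-null measurable set is also mu-null; equivalently, for every atom x, if nu({x}) = 0 then mu({x}) = 0.
Checking each atom:
  x1: nu = 0, mu = 1 > 0 -> violates mu << nu.
  x2: nu = 4 > 0 -> no constraint.
  x3: nu = 0, mu = 7 > 0 -> violates mu << nu.
  x4: nu = 2/3 > 0 -> no constraint.
  x5: nu = 3 > 0 -> no constraint.
  x6: nu = 2 > 0 -> no constraint.
The atom(s) x1, x3 violate the condition (nu = 0 but mu > 0). Therefore mu is NOT absolutely continuous w.r.t. nu.

no


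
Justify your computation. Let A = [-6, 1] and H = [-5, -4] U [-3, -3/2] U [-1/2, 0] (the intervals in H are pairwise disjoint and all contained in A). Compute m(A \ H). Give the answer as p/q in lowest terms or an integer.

The ambient interval has length m(A) = 1 - (-6) = 7.
Since the holes are disjoint and sit inside A, by finite additivity
  m(H) = sum_i (b_i - a_i), and m(A \ H) = m(A) - m(H).
Computing the hole measures:
  m(H_1) = -4 - (-5) = 1.
  m(H_2) = -3/2 - (-3) = 3/2.
  m(H_3) = 0 - (-1/2) = 1/2.
Summed: m(H) = 1 + 3/2 + 1/2 = 3.
So m(A \ H) = 7 - 3 = 4.

4


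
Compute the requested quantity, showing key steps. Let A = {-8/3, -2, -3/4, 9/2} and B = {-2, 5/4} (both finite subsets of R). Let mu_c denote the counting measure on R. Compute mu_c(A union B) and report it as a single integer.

Counting measure on a finite set equals cardinality. By inclusion-exclusion, |A union B| = |A| + |B| - |A cap B|.
|A| = 4, |B| = 2, |A cap B| = 1.
So mu_c(A union B) = 4 + 2 - 1 = 5.

5


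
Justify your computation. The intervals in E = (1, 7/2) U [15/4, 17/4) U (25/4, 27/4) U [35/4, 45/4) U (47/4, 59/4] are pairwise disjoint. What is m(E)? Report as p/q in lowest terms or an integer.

For pairwise disjoint intervals, m(union_i I_i) = sum_i m(I_i),
and m is invariant under swapping open/closed endpoints (single points have measure 0).
So m(E) = sum_i (b_i - a_i).
  I_1 has length 7/2 - 1 = 5/2.
  I_2 has length 17/4 - 15/4 = 1/2.
  I_3 has length 27/4 - 25/4 = 1/2.
  I_4 has length 45/4 - 35/4 = 5/2.
  I_5 has length 59/4 - 47/4 = 3.
Summing:
  m(E) = 5/2 + 1/2 + 1/2 + 5/2 + 3 = 9.

9


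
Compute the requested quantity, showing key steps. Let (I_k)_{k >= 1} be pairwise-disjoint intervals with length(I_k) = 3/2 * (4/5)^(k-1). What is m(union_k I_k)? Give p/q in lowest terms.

By countable additivity of the Lebesgue measure on pairwise disjoint measurable sets,
  m(union_{k >= 1} I_k) = sum_{k >= 1} m(I_k) = sum_{k >= 1} a * r^(k-1),
  with a = 3/2 and r = 4/5.
Since 0 < r = 4/5 < 1, the geometric series converges:
  sum_{k >= 1} a * r^(k-1) = a / (1 - r).
  = 3/2 / (1 - 4/5)
  = 3/2 / (1/5)
  = 15/2.

15/2


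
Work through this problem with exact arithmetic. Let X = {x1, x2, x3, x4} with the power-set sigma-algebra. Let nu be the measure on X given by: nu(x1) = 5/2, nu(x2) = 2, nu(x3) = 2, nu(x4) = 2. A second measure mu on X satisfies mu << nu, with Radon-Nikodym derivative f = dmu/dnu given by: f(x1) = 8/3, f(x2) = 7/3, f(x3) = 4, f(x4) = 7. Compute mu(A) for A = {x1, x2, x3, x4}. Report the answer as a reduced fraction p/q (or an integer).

By the defining property of the Radon-Nikodym derivative, for every measurable set A,
  mu(A) = integral_A f dnu.
Since nu is a discrete measure concentrated on the atoms of X, the integral over A reduces to the sum
  mu(A) = sum_{x in A} f(x) * nu({x}).
Computing each term:
  x1: f(x1) * nu(x1) = 8/3 * 5/2 = 20/3.
  x2: f(x2) * nu(x2) = 7/3 * 2 = 14/3.
  x3: f(x3) * nu(x3) = 4 * 2 = 8.
  x4: f(x4) * nu(x4) = 7 * 2 = 14.
Summing: mu(A) = 20/3 + 14/3 + 8 + 14 = 100/3.

100/3


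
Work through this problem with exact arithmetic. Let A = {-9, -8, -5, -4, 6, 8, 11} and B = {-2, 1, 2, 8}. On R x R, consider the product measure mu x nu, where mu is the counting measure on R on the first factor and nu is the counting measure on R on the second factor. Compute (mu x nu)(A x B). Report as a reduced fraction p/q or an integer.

For a measurable rectangle A x B, the product measure satisfies
  (mu x nu)(A x B) = mu(A) * nu(B).
  mu(A) = 7.
  nu(B) = 4.
  (mu x nu)(A x B) = 7 * 4 = 28.

28


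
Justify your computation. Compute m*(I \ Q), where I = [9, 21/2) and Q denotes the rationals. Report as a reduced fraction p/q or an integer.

The interval I = [9, 21/2) has m(I) = 21/2 - 9 = 3/2 (endpoints are measure-zero, so open/closed/half-open agree). Write I = (I cap Q) u (I \ Q). The rationals in I are countable, so m*(I cap Q) = 0 (cover each rational by intervals whose total length is arbitrarily small). By countable subadditivity m*(I) <= m*(I cap Q) + m*(I \ Q), hence m*(I \ Q) >= m(I) = 3/2. The reverse inequality m*(I \ Q) <= m*(I) = 3/2 is trivial since (I \ Q) is a subset of I. Therefore m*(I \ Q) = 3/2.

3/2


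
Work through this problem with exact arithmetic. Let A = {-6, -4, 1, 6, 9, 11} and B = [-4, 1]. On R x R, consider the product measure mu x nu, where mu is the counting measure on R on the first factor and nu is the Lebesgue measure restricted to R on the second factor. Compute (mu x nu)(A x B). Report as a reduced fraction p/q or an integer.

For a measurable rectangle A x B, the product measure satisfies
  (mu x nu)(A x B) = mu(A) * nu(B).
  mu(A) = 6.
  nu(B) = 5.
  (mu x nu)(A x B) = 6 * 5 = 30.

30


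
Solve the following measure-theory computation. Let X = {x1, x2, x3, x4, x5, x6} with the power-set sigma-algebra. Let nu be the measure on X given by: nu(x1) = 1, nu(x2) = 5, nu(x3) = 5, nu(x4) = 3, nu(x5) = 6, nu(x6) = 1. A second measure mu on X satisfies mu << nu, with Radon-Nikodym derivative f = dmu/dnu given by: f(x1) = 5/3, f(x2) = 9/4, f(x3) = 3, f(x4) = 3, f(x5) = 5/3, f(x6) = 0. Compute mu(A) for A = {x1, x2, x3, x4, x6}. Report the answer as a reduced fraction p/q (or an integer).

By the defining property of the Radon-Nikodym derivative, for every measurable set A,
  mu(A) = integral_A f dnu.
Since nu is a discrete measure concentrated on the atoms of X, the integral over A reduces to the sum
  mu(A) = sum_{x in A} f(x) * nu({x}).
Computing each term:
  x1: f(x1) * nu(x1) = 5/3 * 1 = 5/3.
  x2: f(x2) * nu(x2) = 9/4 * 5 = 45/4.
  x3: f(x3) * nu(x3) = 3 * 5 = 15.
  x4: f(x4) * nu(x4) = 3 * 3 = 9.
  x6: f(x6) * nu(x6) = 0 * 1 = 0.
Summing: mu(A) = 5/3 + 45/4 + 15 + 9 + 0 = 443/12.

443/12


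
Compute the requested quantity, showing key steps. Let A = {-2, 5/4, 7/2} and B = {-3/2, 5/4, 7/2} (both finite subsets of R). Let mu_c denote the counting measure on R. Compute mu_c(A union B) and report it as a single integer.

Counting measure on a finite set equals cardinality. By inclusion-exclusion, |A union B| = |A| + |B| - |A cap B|.
|A| = 3, |B| = 3, |A cap B| = 2.
So mu_c(A union B) = 3 + 3 - 2 = 4.

4


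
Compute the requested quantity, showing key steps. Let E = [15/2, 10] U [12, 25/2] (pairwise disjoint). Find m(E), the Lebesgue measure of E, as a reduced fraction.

For pairwise disjoint intervals, m(union_i I_i) = sum_i m(I_i),
and m is invariant under swapping open/closed endpoints (single points have measure 0).
So m(E) = sum_i (b_i - a_i).
  I_1 has length 10 - 15/2 = 5/2.
  I_2 has length 25/2 - 12 = 1/2.
Summing:
  m(E) = 5/2 + 1/2 = 3.

3


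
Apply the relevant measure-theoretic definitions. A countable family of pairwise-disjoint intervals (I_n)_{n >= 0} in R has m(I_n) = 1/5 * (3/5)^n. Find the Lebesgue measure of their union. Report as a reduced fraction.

By countable additivity of the Lebesgue measure on pairwise disjoint measurable sets,
  m(union_{n >= 0} I_n) = sum_{n >= 0} m(I_n) = sum_{n >= 0} a * r^n,
  with a = 1/5 and r = 3/5.
Since 0 < r = 3/5 < 1, the geometric series converges:
  sum_{n >= 0} a * r^n = a / (1 - r).
  = 1/5 / (1 - 3/5)
  = 1/5 / (2/5)
  = 1/2.

1/2


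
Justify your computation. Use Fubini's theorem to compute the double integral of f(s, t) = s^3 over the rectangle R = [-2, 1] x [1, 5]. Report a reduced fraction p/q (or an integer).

f(s, t) is a tensor product of a function of s and a function of t, and both factors are bounded continuous (hence Lebesgue integrable) on the rectangle, so Fubini's theorem applies:
  integral_R f d(m x m) = (integral_a1^b1 s^3 ds) * (integral_a2^b2 1 dt).
Inner integral in s: integral_{-2}^{1} s^3 ds = (1^4 - (-2)^4)/4
  = -15/4.
Inner integral in t: integral_{1}^{5} 1 dt = (5^1 - 1^1)/1
  = 4.
Product: (-15/4) * (4) = -15.

-15


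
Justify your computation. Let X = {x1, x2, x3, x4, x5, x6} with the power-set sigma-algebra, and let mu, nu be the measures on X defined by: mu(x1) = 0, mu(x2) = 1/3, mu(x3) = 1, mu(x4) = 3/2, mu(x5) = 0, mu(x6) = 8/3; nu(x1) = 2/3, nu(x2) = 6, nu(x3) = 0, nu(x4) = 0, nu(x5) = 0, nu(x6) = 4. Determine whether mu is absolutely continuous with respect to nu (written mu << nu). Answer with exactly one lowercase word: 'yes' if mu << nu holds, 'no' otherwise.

mu << nu means: every nu-null measurable set is also mu-null; equivalently, for every atom x, if nu({x}) = 0 then mu({x}) = 0.
Checking each atom:
  x1: nu = 2/3 > 0 -> no constraint.
  x2: nu = 6 > 0 -> no constraint.
  x3: nu = 0, mu = 1 > 0 -> violates mu << nu.
  x4: nu = 0, mu = 3/2 > 0 -> violates mu << nu.
  x5: nu = 0, mu = 0 -> consistent with mu << nu.
  x6: nu = 4 > 0 -> no constraint.
The atom(s) x3, x4 violate the condition (nu = 0 but mu > 0). Therefore mu is NOT absolutely continuous w.r.t. nu.

no


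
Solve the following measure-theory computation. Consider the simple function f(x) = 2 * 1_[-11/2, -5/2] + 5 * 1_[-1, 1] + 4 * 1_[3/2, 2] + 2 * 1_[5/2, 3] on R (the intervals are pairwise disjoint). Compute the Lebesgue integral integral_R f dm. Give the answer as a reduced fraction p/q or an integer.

For a simple function f = sum_i c_i * 1_{A_i} with disjoint A_i,
  integral f dm = sum_i c_i * m(A_i).
Lengths of the A_i:
  m(A_1) = -5/2 - (-11/2) = 3.
  m(A_2) = 1 - (-1) = 2.
  m(A_3) = 2 - 3/2 = 1/2.
  m(A_4) = 3 - 5/2 = 1/2.
Contributions c_i * m(A_i):
  (2) * (3) = 6.
  (5) * (2) = 10.
  (4) * (1/2) = 2.
  (2) * (1/2) = 1.
Total: 6 + 10 + 2 + 1 = 19.

19


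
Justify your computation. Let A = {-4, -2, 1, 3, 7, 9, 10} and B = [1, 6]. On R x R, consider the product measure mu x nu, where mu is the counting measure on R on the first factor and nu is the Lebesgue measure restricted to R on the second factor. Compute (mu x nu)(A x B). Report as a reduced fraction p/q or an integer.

For a measurable rectangle A x B, the product measure satisfies
  (mu x nu)(A x B) = mu(A) * nu(B).
  mu(A) = 7.
  nu(B) = 5.
  (mu x nu)(A x B) = 7 * 5 = 35.

35


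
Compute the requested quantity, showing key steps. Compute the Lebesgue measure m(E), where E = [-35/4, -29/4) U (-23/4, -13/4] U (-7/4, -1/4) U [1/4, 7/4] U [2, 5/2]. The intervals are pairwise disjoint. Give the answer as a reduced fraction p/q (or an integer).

For pairwise disjoint intervals, m(union_i I_i) = sum_i m(I_i),
and m is invariant under swapping open/closed endpoints (single points have measure 0).
So m(E) = sum_i (b_i - a_i).
  I_1 has length -29/4 - (-35/4) = 3/2.
  I_2 has length -13/4 - (-23/4) = 5/2.
  I_3 has length -1/4 - (-7/4) = 3/2.
  I_4 has length 7/4 - 1/4 = 3/2.
  I_5 has length 5/2 - 2 = 1/2.
Summing:
  m(E) = 3/2 + 5/2 + 3/2 + 3/2 + 1/2 = 15/2.

15/2


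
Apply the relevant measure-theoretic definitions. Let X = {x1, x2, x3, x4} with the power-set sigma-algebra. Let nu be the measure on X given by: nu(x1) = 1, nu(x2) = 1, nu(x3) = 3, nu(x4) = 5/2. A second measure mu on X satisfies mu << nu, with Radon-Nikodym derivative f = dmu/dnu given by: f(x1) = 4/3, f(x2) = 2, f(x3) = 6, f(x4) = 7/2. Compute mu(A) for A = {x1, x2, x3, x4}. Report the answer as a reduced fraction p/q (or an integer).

By the defining property of the Radon-Nikodym derivative, for every measurable set A,
  mu(A) = integral_A f dnu.
Since nu is a discrete measure concentrated on the atoms of X, the integral over A reduces to the sum
  mu(A) = sum_{x in A} f(x) * nu({x}).
Computing each term:
  x1: f(x1) * nu(x1) = 4/3 * 1 = 4/3.
  x2: f(x2) * nu(x2) = 2 * 1 = 2.
  x3: f(x3) * nu(x3) = 6 * 3 = 18.
  x4: f(x4) * nu(x4) = 7/2 * 5/2 = 35/4.
Summing: mu(A) = 4/3 + 2 + 18 + 35/4 = 361/12.

361/12


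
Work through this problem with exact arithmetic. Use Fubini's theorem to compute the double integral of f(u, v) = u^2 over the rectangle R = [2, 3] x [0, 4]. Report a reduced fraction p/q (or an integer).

f(u, v) is a tensor product of a function of u and a function of v, and both factors are bounded continuous (hence Lebesgue integrable) on the rectangle, so Fubini's theorem applies:
  integral_R f d(m x m) = (integral_a1^b1 u^2 du) * (integral_a2^b2 1 dv).
Inner integral in u: integral_{2}^{3} u^2 du = (3^3 - 2^3)/3
  = 19/3.
Inner integral in v: integral_{0}^{4} 1 dv = (4^1 - 0^1)/1
  = 4.
Product: (19/3) * (4) = 76/3.

76/3


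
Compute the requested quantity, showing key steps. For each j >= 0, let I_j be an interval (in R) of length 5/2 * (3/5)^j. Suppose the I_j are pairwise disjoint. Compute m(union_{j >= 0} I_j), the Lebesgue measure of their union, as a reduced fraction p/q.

By countable additivity of the Lebesgue measure on pairwise disjoint measurable sets,
  m(union_{j >= 0} I_j) = sum_{j >= 0} m(I_j) = sum_{j >= 0} a * r^j,
  with a = 5/2 and r = 3/5.
Since 0 < r = 3/5 < 1, the geometric series converges:
  sum_{j >= 0} a * r^j = a / (1 - r).
  = 5/2 / (1 - 3/5)
  = 5/2 / (2/5)
  = 25/4.

25/4


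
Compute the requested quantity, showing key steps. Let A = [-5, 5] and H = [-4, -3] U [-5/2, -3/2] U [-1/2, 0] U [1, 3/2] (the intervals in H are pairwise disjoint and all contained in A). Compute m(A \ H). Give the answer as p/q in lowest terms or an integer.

The ambient interval has length m(A) = 5 - (-5) = 10.
Since the holes are disjoint and sit inside A, by finite additivity
  m(H) = sum_i (b_i - a_i), and m(A \ H) = m(A) - m(H).
Computing the hole measures:
  m(H_1) = -3 - (-4) = 1.
  m(H_2) = -3/2 - (-5/2) = 1.
  m(H_3) = 0 - (-1/2) = 1/2.
  m(H_4) = 3/2 - 1 = 1/2.
Summed: m(H) = 1 + 1 + 1/2 + 1/2 = 3.
So m(A \ H) = 10 - 3 = 7.

7


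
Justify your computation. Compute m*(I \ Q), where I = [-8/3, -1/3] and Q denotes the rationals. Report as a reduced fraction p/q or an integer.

The interval I = [-8/3, -1/3] has m(I) = -1/3 - (-8/3) = 7/3 (endpoints are measure-zero, so open/closed/half-open agree). Write I = (I cap Q) u (I \ Q). The rationals in I are countable, so m*(I cap Q) = 0 (cover each rational by intervals whose total length is arbitrarily small). By countable subadditivity m*(I) <= m*(I cap Q) + m*(I \ Q), hence m*(I \ Q) >= m(I) = 7/3. The reverse inequality m*(I \ Q) <= m*(I) = 7/3 is trivial since (I \ Q) is a subset of I. Therefore m*(I \ Q) = 7/3.

7/3


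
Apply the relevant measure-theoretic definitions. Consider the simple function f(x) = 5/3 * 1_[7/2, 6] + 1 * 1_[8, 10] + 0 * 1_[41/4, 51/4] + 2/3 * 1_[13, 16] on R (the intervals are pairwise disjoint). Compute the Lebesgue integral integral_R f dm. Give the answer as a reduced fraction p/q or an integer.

For a simple function f = sum_i c_i * 1_{A_i} with disjoint A_i,
  integral f dm = sum_i c_i * m(A_i).
Lengths of the A_i:
  m(A_1) = 6 - 7/2 = 5/2.
  m(A_2) = 10 - 8 = 2.
  m(A_3) = 51/4 - 41/4 = 5/2.
  m(A_4) = 16 - 13 = 3.
Contributions c_i * m(A_i):
  (5/3) * (5/2) = 25/6.
  (1) * (2) = 2.
  (0) * (5/2) = 0.
  (2/3) * (3) = 2.
Total: 25/6 + 2 + 0 + 2 = 49/6.

49/6


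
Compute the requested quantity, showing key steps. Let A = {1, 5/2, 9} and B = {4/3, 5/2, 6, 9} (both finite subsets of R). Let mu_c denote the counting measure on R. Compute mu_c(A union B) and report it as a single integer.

Counting measure on a finite set equals cardinality. By inclusion-exclusion, |A union B| = |A| + |B| - |A cap B|.
|A| = 3, |B| = 4, |A cap B| = 2.
So mu_c(A union B) = 3 + 4 - 2 = 5.

5


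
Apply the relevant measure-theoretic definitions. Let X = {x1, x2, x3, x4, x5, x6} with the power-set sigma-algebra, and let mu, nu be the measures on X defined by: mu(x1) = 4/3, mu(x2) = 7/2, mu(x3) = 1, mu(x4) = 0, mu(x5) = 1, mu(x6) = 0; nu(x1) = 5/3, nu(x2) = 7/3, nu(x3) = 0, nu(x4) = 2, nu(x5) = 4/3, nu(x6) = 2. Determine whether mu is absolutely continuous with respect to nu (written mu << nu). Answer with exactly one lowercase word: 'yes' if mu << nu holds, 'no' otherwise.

mu << nu means: every nu-null measurable set is also mu-null; equivalently, for every atom x, if nu({x}) = 0 then mu({x}) = 0.
Checking each atom:
  x1: nu = 5/3 > 0 -> no constraint.
  x2: nu = 7/3 > 0 -> no constraint.
  x3: nu = 0, mu = 1 > 0 -> violates mu << nu.
  x4: nu = 2 > 0 -> no constraint.
  x5: nu = 4/3 > 0 -> no constraint.
  x6: nu = 2 > 0 -> no constraint.
The atom(s) x3 violate the condition (nu = 0 but mu > 0). Therefore mu is NOT absolutely continuous w.r.t. nu.

no


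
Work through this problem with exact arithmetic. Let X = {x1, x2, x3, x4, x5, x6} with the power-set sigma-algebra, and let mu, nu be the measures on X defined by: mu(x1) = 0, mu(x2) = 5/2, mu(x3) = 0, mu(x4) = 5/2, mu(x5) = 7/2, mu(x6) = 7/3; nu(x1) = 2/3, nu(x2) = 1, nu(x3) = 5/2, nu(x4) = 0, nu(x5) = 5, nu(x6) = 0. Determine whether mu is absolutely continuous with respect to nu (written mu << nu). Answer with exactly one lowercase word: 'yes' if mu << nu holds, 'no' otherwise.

mu << nu means: every nu-null measurable set is also mu-null; equivalently, for every atom x, if nu({x}) = 0 then mu({x}) = 0.
Checking each atom:
  x1: nu = 2/3 > 0 -> no constraint.
  x2: nu = 1 > 0 -> no constraint.
  x3: nu = 5/2 > 0 -> no constraint.
  x4: nu = 0, mu = 5/2 > 0 -> violates mu << nu.
  x5: nu = 5 > 0 -> no constraint.
  x6: nu = 0, mu = 7/3 > 0 -> violates mu << nu.
The atom(s) x4, x6 violate the condition (nu = 0 but mu > 0). Therefore mu is NOT absolutely continuous w.r.t. nu.

no


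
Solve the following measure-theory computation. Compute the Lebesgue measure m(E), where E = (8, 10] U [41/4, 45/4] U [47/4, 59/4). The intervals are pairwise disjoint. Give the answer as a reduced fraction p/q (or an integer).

For pairwise disjoint intervals, m(union_i I_i) = sum_i m(I_i),
and m is invariant under swapping open/closed endpoints (single points have measure 0).
So m(E) = sum_i (b_i - a_i).
  I_1 has length 10 - 8 = 2.
  I_2 has length 45/4 - 41/4 = 1.
  I_3 has length 59/4 - 47/4 = 3.
Summing:
  m(E) = 2 + 1 + 3 = 6.

6


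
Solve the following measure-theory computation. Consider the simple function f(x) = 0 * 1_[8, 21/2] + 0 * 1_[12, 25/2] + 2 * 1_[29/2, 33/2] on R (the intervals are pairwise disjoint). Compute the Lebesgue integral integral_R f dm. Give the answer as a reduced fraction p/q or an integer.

For a simple function f = sum_i c_i * 1_{A_i} with disjoint A_i,
  integral f dm = sum_i c_i * m(A_i).
Lengths of the A_i:
  m(A_1) = 21/2 - 8 = 5/2.
  m(A_2) = 25/2 - 12 = 1/2.
  m(A_3) = 33/2 - 29/2 = 2.
Contributions c_i * m(A_i):
  (0) * (5/2) = 0.
  (0) * (1/2) = 0.
  (2) * (2) = 4.
Total: 0 + 0 + 4 = 4.

4


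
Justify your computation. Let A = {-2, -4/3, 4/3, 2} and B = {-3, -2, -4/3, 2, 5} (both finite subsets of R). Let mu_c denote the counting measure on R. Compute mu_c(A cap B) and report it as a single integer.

Counting measure on a finite set equals cardinality. mu_c(A cap B) = |A cap B| (elements appearing in both).
Enumerating the elements of A that also lie in B gives 3 element(s).
So mu_c(A cap B) = 3.

3


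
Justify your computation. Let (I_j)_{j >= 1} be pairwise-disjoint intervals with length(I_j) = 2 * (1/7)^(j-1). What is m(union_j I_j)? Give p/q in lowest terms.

By countable additivity of the Lebesgue measure on pairwise disjoint measurable sets,
  m(union_{j >= 1} I_j) = sum_{j >= 1} m(I_j) = sum_{j >= 1} a * r^(j-1),
  with a = 2 and r = 1/7.
Since 0 < r = 1/7 < 1, the geometric series converges:
  sum_{j >= 1} a * r^(j-1) = a / (1 - r).
  = 2 / (1 - 1/7)
  = 2 / (6/7)
  = 7/3.

7/3


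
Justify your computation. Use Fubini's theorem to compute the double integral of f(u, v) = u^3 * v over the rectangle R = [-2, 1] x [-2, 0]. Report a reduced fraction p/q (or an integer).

f(u, v) is a tensor product of a function of u and a function of v, and both factors are bounded continuous (hence Lebesgue integrable) on the rectangle, so Fubini's theorem applies:
  integral_R f d(m x m) = (integral_a1^b1 u^3 du) * (integral_a2^b2 v dv).
Inner integral in u: integral_{-2}^{1} u^3 du = (1^4 - (-2)^4)/4
  = -15/4.
Inner integral in v: integral_{-2}^{0} v dv = (0^2 - (-2)^2)/2
  = -2.
Product: (-15/4) * (-2) = 15/2.

15/2


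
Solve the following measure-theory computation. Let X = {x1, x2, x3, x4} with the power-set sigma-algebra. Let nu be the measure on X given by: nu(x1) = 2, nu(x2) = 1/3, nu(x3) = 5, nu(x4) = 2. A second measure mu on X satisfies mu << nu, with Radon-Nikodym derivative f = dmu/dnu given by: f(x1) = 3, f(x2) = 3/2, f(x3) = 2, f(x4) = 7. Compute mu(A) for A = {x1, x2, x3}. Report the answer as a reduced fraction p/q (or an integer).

By the defining property of the Radon-Nikodym derivative, for every measurable set A,
  mu(A) = integral_A f dnu.
Since nu is a discrete measure concentrated on the atoms of X, the integral over A reduces to the sum
  mu(A) = sum_{x in A} f(x) * nu({x}).
Computing each term:
  x1: f(x1) * nu(x1) = 3 * 2 = 6.
  x2: f(x2) * nu(x2) = 3/2 * 1/3 = 1/2.
  x3: f(x3) * nu(x3) = 2 * 5 = 10.
Summing: mu(A) = 6 + 1/2 + 10 = 33/2.

33/2


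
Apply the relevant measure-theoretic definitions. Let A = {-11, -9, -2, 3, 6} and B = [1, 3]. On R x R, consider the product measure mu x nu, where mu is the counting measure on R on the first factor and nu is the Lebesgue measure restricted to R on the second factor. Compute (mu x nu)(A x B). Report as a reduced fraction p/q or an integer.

For a measurable rectangle A x B, the product measure satisfies
  (mu x nu)(A x B) = mu(A) * nu(B).
  mu(A) = 5.
  nu(B) = 2.
  (mu x nu)(A x B) = 5 * 2 = 10.

10


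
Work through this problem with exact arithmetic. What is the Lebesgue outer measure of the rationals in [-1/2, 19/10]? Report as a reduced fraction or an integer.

The set Q cap [-1/2, 19/10] is countable (a subset of the countable set Q). Lebesgue outer measure of any countable set is 0: each singleton {q} has m*({q}) = 0, and by countable subadditivity m*(union_k {q_k}) <= sum_k m*({q_k}) = sum_k 0 = 0. The reverse inequality m*(E) >= 0 is automatic. So m*(Q cap [-1/2, 19/10]) = 0.

0


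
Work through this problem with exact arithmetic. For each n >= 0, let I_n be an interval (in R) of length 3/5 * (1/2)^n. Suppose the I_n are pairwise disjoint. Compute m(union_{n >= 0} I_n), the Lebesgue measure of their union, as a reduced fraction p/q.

By countable additivity of the Lebesgue measure on pairwise disjoint measurable sets,
  m(union_{n >= 0} I_n) = sum_{n >= 0} m(I_n) = sum_{n >= 0} a * r^n,
  with a = 3/5 and r = 1/2.
Since 0 < r = 1/2 < 1, the geometric series converges:
  sum_{n >= 0} a * r^n = a / (1 - r).
  = 3/5 / (1 - 1/2)
  = 3/5 / (1/2)
  = 6/5.

6/5


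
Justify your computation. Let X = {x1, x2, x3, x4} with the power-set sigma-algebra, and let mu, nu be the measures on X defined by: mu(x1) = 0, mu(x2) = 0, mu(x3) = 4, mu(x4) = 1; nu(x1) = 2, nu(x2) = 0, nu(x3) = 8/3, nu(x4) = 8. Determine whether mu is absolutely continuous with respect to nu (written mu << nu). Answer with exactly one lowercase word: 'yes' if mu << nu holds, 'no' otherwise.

mu << nu means: every nu-null measurable set is also mu-null; equivalently, for every atom x, if nu({x}) = 0 then mu({x}) = 0.
Checking each atom:
  x1: nu = 2 > 0 -> no constraint.
  x2: nu = 0, mu = 0 -> consistent with mu << nu.
  x3: nu = 8/3 > 0 -> no constraint.
  x4: nu = 8 > 0 -> no constraint.
No atom violates the condition. Therefore mu << nu.

yes


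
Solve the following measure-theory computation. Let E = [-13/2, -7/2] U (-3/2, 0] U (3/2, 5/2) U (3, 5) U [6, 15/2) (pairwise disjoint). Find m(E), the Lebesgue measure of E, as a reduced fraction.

For pairwise disjoint intervals, m(union_i I_i) = sum_i m(I_i),
and m is invariant under swapping open/closed endpoints (single points have measure 0).
So m(E) = sum_i (b_i - a_i).
  I_1 has length -7/2 - (-13/2) = 3.
  I_2 has length 0 - (-3/2) = 3/2.
  I_3 has length 5/2 - 3/2 = 1.
  I_4 has length 5 - 3 = 2.
  I_5 has length 15/2 - 6 = 3/2.
Summing:
  m(E) = 3 + 3/2 + 1 + 2 + 3/2 = 9.

9


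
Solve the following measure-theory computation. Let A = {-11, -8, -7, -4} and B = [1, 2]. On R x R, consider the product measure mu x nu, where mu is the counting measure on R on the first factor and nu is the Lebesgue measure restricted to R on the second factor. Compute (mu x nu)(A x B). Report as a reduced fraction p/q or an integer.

For a measurable rectangle A x B, the product measure satisfies
  (mu x nu)(A x B) = mu(A) * nu(B).
  mu(A) = 4.
  nu(B) = 1.
  (mu x nu)(A x B) = 4 * 1 = 4.

4


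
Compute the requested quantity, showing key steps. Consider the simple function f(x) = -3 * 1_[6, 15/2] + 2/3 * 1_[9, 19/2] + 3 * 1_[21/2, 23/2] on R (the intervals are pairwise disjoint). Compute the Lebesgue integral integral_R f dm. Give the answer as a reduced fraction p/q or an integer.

For a simple function f = sum_i c_i * 1_{A_i} with disjoint A_i,
  integral f dm = sum_i c_i * m(A_i).
Lengths of the A_i:
  m(A_1) = 15/2 - 6 = 3/2.
  m(A_2) = 19/2 - 9 = 1/2.
  m(A_3) = 23/2 - 21/2 = 1.
Contributions c_i * m(A_i):
  (-3) * (3/2) = -9/2.
  (2/3) * (1/2) = 1/3.
  (3) * (1) = 3.
Total: -9/2 + 1/3 + 3 = -7/6.

-7/6


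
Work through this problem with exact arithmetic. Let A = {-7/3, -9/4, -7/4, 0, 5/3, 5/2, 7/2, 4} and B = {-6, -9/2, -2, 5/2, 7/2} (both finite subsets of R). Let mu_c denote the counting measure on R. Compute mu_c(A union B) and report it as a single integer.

Counting measure on a finite set equals cardinality. By inclusion-exclusion, |A union B| = |A| + |B| - |A cap B|.
|A| = 8, |B| = 5, |A cap B| = 2.
So mu_c(A union B) = 8 + 5 - 2 = 11.

11


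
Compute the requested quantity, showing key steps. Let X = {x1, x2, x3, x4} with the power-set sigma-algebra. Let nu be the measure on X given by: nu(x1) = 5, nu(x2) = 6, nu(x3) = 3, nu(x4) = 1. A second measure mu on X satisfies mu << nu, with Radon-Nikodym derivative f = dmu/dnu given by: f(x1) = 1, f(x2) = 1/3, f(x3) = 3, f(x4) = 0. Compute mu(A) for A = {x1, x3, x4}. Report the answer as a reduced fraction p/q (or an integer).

By the defining property of the Radon-Nikodym derivative, for every measurable set A,
  mu(A) = integral_A f dnu.
Since nu is a discrete measure concentrated on the atoms of X, the integral over A reduces to the sum
  mu(A) = sum_{x in A} f(x) * nu({x}).
Computing each term:
  x1: f(x1) * nu(x1) = 1 * 5 = 5.
  x3: f(x3) * nu(x3) = 3 * 3 = 9.
  x4: f(x4) * nu(x4) = 0 * 1 = 0.
Summing: mu(A) = 5 + 9 + 0 = 14.

14


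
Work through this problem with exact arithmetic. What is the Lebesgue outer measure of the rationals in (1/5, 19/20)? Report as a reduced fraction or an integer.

The set Q cap (1/5, 19/20) is countable (a subset of the countable set Q). Lebesgue outer measure of any countable set is 0: each singleton {q} has m*({q}) = 0, and by countable subadditivity m*(union_k {q_k}) <= sum_k m*({q_k}) = sum_k 0 = 0. The reverse inequality m*(E) >= 0 is automatic. So m*(Q cap (1/5, 19/20)) = 0.

0


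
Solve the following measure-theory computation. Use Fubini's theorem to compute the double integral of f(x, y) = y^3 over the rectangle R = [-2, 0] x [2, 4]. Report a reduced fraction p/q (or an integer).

f(x, y) is a tensor product of a function of x and a function of y, and both factors are bounded continuous (hence Lebesgue integrable) on the rectangle, so Fubini's theorem applies:
  integral_R f d(m x m) = (integral_a1^b1 1 dx) * (integral_a2^b2 y^3 dy).
Inner integral in x: integral_{-2}^{0} 1 dx = (0^1 - (-2)^1)/1
  = 2.
Inner integral in y: integral_{2}^{4} y^3 dy = (4^4 - 2^4)/4
  = 60.
Product: (2) * (60) = 120.

120


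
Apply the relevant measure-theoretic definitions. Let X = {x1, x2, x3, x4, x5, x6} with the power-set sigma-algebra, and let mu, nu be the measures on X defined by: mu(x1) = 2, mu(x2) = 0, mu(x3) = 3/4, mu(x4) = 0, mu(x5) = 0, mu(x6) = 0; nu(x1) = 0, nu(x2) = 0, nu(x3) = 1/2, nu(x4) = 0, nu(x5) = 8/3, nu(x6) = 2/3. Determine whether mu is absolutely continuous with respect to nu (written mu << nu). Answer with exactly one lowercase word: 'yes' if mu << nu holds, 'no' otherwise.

mu << nu means: every nu-null measurable set is also mu-null; equivalently, for every atom x, if nu({x}) = 0 then mu({x}) = 0.
Checking each atom:
  x1: nu = 0, mu = 2 > 0 -> violates mu << nu.
  x2: nu = 0, mu = 0 -> consistent with mu << nu.
  x3: nu = 1/2 > 0 -> no constraint.
  x4: nu = 0, mu = 0 -> consistent with mu << nu.
  x5: nu = 8/3 > 0 -> no constraint.
  x6: nu = 2/3 > 0 -> no constraint.
The atom(s) x1 violate the condition (nu = 0 but mu > 0). Therefore mu is NOT absolutely continuous w.r.t. nu.

no


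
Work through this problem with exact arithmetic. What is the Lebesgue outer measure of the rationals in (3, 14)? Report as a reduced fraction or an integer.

The set Q cap (3, 14) is countable (a subset of the countable set Q). Lebesgue outer measure of any countable set is 0: each singleton {q} has m*({q}) = 0, and by countable subadditivity m*(union_k {q_k}) <= sum_k m*({q_k}) = sum_k 0 = 0. The reverse inequality m*(E) >= 0 is automatic. So m*(Q cap (3, 14)) = 0.

0


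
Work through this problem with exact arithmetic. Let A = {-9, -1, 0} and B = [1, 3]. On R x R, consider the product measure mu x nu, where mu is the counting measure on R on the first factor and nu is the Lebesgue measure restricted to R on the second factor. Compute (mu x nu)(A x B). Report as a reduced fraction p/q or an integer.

For a measurable rectangle A x B, the product measure satisfies
  (mu x nu)(A x B) = mu(A) * nu(B).
  mu(A) = 3.
  nu(B) = 2.
  (mu x nu)(A x B) = 3 * 2 = 6.

6
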